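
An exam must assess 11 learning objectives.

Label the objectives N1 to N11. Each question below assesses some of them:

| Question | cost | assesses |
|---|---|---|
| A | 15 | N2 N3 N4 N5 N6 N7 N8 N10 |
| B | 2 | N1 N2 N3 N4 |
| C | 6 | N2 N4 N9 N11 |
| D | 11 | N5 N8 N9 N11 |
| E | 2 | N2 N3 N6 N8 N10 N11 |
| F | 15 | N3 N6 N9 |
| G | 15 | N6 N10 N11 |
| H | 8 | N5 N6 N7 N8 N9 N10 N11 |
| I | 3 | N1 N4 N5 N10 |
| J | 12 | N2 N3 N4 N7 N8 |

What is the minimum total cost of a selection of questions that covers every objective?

10

B, H together cover every objective (B ∪ H = {N1, N2, N3, N4, N5, N6, N7, N8, N9, N10, N11}); total cost 2 + 8 = 10.
The greedy pick E, B, H costs 12; no covering selection beats 10.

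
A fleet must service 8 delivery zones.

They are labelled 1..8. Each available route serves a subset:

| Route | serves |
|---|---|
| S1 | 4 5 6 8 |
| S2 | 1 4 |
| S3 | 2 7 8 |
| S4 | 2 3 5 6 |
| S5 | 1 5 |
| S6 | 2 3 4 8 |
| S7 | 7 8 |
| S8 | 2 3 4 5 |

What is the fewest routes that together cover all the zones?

S2 and S4 and S7 together: S2 ∪ S4 ∪ S7 = {1, 2, 3, 4, 5, 6, 7, 8} — every zone is covered.
No 2 of the 8 routes cover everything (all 28 combinations miss at least one zone), so 3 is optimal.

3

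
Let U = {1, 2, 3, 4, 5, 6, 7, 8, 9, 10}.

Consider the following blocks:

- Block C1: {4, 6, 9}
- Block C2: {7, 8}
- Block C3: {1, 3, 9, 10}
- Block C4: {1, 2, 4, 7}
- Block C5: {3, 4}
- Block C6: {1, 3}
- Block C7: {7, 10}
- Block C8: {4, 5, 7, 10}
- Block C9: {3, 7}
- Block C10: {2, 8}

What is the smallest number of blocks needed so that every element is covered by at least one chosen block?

Take {C1, C6, C8, C10}. Their union is {1, 2, 3, 4, 5, 6, 7, 8, 9, 10}, which is all 10 elements.
Only C1 contains 6, so C1 is forced; the remaining 7 elements need at least 3 more blocks (each remaining block adds at most 3) — so at least 4 blocks are needed, and 4 is optimal.

4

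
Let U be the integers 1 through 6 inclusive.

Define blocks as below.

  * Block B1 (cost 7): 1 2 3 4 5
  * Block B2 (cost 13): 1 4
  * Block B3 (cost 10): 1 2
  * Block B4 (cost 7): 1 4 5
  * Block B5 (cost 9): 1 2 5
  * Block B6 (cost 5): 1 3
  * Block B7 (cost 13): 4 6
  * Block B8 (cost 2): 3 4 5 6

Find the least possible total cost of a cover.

9

B1, B8 together cover every item (B1 ∪ B8 = {1, 2, 3, 4, 5, 6}); total cost 7 + 2 = 9.
No covering selection has total cost below 9.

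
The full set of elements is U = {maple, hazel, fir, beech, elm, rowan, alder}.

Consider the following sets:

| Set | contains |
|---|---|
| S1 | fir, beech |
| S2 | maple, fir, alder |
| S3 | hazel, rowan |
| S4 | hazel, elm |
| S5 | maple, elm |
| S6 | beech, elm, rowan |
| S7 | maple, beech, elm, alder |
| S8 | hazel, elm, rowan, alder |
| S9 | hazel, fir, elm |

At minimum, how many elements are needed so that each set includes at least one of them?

3

H = {maple, hazel, beech} meets every set (each contains at least one member of H), and |H| = 3.
The sets S1, S3, S5 are pairwise disjoint, so any hitting set needs a separate element for each — at least 3. Hence 3 is optimal.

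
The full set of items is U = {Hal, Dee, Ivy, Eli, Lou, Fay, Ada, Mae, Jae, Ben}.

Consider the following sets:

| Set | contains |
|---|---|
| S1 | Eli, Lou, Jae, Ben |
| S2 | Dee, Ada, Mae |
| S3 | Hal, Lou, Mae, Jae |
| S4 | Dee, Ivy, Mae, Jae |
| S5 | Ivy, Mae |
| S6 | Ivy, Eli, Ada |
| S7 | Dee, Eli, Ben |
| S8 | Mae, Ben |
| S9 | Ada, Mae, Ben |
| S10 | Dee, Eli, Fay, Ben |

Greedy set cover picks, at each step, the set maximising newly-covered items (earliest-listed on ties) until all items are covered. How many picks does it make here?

5

Greedy: pick S1 (covers 4 new) → pick S2 (covers 3 new) → pick S3 (covers 1 new) → pick S4 (covers 1 new) → pick S10 (covers 1 new). Total picks: 5.
(The true minimum cover uses only 3 sets, so greedy is not optimal here.)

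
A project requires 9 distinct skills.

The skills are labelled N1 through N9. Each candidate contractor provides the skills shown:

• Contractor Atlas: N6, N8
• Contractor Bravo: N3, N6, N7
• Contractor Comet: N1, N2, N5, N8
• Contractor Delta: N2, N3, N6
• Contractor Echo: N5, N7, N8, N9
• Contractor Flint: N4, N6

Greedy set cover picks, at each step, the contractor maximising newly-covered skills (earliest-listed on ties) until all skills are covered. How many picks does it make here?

4

Greedy: pick Comet (covers 4 new) → pick Bravo (covers 3 new) → pick Echo (covers 1 new) → pick Flint (covers 1 new). Total picks: 4.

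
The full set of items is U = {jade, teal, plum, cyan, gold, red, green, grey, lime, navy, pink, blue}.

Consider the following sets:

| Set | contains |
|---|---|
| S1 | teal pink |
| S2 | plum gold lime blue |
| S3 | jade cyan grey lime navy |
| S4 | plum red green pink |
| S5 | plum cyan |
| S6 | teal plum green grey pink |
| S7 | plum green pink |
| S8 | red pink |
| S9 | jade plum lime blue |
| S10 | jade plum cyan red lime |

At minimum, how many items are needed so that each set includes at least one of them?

The 3 items {plum, navy, pink} hit every set.
No choice of 2 items meets every set, so 3 is the minimum.

3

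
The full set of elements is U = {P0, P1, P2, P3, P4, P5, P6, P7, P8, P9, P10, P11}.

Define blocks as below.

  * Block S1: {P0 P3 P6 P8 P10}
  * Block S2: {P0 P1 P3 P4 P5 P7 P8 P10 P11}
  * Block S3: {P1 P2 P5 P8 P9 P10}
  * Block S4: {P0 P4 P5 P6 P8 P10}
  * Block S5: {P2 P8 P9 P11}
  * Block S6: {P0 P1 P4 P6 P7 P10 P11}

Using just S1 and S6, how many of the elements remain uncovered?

3

Union of S1, S6 = {P0, P1, P3, P4, P6, P7, P8, P10, P11}.
Not covered: P2, P5, P9 — 3 elements.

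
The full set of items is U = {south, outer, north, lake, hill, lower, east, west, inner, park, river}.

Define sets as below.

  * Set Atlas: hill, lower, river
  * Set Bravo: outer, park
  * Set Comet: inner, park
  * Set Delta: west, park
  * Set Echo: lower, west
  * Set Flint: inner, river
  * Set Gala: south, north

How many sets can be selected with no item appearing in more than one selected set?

4

Bravo, Echo, Flint, Gala are pairwise disjoint (Bravo={outer,park}; Echo={lower,west}; Flint={inner,river}; Gala={south,north}).
Every remaining set overlaps one of these, and no 5 of the listed sets are pairwise disjoint, so 4 is the maximum.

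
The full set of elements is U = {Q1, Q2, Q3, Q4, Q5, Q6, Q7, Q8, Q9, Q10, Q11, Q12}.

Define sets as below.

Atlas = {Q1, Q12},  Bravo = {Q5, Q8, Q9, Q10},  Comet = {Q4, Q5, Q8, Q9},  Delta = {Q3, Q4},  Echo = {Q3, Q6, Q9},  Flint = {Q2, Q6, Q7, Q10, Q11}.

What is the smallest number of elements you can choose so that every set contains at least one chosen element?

The 4 elements {Q1, Q3, Q6, Q9} hit every set.
No choice of 3 elements meets every set, so 4 is the minimum.

4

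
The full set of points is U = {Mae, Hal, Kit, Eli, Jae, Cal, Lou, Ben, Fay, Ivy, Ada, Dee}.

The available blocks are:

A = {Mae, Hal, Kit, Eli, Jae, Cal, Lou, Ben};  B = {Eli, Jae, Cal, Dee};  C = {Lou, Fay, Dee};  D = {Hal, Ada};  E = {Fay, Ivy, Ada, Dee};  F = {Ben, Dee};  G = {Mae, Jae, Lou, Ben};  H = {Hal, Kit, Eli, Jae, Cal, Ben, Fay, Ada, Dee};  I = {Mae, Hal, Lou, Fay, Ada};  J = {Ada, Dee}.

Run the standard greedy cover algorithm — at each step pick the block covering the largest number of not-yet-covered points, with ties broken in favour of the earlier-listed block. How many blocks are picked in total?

3

Greedy: pick H (covers 9 new) → pick A (covers 2 new) → pick E (covers 1 new). Total picks: 3.
(The true minimum cover uses only 2 blocks, so greedy is not optimal here.)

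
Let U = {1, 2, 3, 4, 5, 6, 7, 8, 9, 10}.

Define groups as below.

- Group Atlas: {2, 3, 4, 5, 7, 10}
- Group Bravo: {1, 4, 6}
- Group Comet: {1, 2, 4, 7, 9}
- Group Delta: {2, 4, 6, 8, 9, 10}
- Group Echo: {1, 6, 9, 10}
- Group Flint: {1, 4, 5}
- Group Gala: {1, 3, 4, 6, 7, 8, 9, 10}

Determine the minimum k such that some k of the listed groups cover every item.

2

Atlas and Gala cover everything between them: the union {1, 2, 3, 4, 5, 6, 7, 8, 9, 10} is all of U.
No single group has all 10 items (the largest, Gala, has 8), so 2 is optimal.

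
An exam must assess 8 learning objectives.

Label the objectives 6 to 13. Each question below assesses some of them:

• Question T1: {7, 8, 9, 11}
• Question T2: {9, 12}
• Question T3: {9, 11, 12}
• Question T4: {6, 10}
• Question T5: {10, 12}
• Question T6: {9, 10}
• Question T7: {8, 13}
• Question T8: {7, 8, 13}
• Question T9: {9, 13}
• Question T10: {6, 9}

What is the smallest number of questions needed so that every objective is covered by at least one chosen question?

3

Take {T3, T4, T8}. Their union is {6, 7, 8, 9, 10, 11, 12, 13}, which is all 8 objectives.
No 2 of the 10 questions cover everything (all 45 combinations miss at least one objective), so 3 is optimal.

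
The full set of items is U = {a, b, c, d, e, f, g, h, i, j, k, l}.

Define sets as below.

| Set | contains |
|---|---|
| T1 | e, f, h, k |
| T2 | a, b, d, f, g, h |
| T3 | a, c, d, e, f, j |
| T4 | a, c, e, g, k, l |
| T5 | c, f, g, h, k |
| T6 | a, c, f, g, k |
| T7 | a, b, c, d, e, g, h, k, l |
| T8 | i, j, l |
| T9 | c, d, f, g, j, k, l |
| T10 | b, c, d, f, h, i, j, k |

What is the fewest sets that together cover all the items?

T4 and T10 cover everything between them: the union {a, b, c, d, e, f, g, h, i, j, k, l} is all of U.
No single set has all 12 items (the largest, T7, has 9), so 2 is optimal.

2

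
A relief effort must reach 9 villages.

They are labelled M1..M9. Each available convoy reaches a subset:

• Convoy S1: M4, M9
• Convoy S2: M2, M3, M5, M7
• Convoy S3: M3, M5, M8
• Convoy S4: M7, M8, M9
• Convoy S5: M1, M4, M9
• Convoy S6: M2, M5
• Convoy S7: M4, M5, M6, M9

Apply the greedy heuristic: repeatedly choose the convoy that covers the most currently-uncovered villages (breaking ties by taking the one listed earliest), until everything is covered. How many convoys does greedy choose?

4

Greedy: pick S2 (covers 4 new) → pick S5 (covers 3 new) → pick S3 (covers 1 new) → pick S7 (covers 1 new). Total picks: 4.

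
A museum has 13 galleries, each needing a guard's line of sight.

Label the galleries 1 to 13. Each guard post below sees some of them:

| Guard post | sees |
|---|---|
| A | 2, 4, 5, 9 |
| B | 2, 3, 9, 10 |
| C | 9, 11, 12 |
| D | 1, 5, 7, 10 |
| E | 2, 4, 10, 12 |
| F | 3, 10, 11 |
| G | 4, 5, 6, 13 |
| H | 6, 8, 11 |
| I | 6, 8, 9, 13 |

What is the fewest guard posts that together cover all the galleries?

4

D and E and F and I together: D ∪ E ∪ F ∪ I = {1, 2, 3, 4, 5, 6, 7, 8, 9, 10, 11, 12, 13} — every gallery is covered.
Each guard post has at most 4 galleries, and 3·4 = 12 < 13 — so at least 4 guard posts are needed, and 4 is optimal.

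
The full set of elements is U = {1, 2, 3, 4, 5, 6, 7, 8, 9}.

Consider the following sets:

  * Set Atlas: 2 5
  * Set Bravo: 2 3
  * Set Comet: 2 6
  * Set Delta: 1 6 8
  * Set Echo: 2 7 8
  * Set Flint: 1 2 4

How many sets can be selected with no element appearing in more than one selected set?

2

Atlas, Delta are pairwise disjoint (Atlas={2,5}; Delta={1,6,8}).
Every remaining set overlaps one of these, and no 3 of the listed sets are pairwise disjoint, so 2 is the maximum.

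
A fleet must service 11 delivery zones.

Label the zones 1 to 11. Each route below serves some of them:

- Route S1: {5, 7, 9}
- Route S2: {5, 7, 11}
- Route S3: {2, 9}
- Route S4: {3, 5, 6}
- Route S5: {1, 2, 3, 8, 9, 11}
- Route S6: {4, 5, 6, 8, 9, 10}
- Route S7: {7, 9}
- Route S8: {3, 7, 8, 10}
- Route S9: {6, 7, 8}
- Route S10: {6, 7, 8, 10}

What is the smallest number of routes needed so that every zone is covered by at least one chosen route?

S2 and S5 and S6 together: S2 ∪ S5 ∪ S6 = {1, 2, 3, 4, 5, 6, 7, 8, 9, 10, 11} — every zone is covered.
Only S5 contains 1, so S5 is forced; the remaining 5 zones need at least 2 more routes (each remaining route adds at most 4) — so at least 3 routes are needed, and 3 is optimal.

3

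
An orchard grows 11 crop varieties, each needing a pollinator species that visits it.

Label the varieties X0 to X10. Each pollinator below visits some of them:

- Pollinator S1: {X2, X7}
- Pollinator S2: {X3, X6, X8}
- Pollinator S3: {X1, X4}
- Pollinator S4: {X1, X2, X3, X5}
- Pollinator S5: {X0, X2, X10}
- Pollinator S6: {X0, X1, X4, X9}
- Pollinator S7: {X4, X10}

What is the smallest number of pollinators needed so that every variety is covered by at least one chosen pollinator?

5

S1 and S2 and S4 and S6 and S7 together: S1 ∪ S2 ∪ S4 ∪ S6 ∪ S7 = {X0, X1, X2, X3, X4, X5, X6, X7, X8, X9, X10} — every variety is covered.
No 4 of the 7 pollinators cover everything (all 35 combinations miss at least one variety), so 5 is optimal.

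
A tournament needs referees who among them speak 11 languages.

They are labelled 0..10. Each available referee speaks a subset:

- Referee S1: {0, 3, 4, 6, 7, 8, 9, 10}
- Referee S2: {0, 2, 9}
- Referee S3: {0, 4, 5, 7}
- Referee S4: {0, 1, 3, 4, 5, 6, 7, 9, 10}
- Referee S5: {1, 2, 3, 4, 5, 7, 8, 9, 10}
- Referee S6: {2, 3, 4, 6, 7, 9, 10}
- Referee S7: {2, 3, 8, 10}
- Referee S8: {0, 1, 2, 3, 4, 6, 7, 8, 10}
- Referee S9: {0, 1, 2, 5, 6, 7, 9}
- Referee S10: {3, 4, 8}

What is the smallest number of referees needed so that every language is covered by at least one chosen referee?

Take {S5, S9}. Their union is {0, 1, 2, 3, 4, 5, 6, 7, 8, 9, 10}, which is all 11 languages.
No single referee has all 11 languages (the largest, S4, has 9), so 2 is optimal.

2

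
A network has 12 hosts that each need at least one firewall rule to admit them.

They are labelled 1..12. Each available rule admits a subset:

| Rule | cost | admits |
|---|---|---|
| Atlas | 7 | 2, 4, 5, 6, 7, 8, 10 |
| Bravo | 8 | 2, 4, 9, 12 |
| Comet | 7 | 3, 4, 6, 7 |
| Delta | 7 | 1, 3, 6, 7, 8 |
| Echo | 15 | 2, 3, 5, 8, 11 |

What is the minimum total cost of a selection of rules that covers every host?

37

Atlas, Bravo, Delta, Echo together cover every host (Atlas ∪ Bravo ∪ Delta ∪ Echo = {1, 2, 3, 4, 5, 6, 7, 8, 9, 10, 11, 12}); total cost 7 + 8 + 7 + 15 = 37.
No covering selection has total cost below 37.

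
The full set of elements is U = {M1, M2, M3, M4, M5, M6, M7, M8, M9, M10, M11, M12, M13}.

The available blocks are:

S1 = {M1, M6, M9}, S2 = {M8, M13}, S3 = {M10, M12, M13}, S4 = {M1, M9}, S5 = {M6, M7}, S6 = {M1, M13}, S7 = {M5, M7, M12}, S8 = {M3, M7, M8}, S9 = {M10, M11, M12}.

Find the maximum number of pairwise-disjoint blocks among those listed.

S2, S4, S5, S9 are pairwise disjoint (S2={M8,M13}; S4={M1,M9}; S5={M6,M7}; S9={M10,M11,M12}).
Every remaining block overlaps one of these, and no 5 of the listed blocks are pairwise disjoint, so 4 is the maximum.

4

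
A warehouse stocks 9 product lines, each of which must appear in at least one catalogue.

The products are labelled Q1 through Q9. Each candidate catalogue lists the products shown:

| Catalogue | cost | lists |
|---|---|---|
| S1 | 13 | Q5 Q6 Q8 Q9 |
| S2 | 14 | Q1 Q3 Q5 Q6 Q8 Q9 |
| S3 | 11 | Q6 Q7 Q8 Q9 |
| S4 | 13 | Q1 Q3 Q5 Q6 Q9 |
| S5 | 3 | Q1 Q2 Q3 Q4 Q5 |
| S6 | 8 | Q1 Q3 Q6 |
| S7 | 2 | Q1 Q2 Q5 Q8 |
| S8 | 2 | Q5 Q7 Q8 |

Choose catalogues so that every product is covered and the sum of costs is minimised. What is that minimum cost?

14

S3, S5 together cover every product (S3 ∪ S5 = {Q1, Q2, Q3, Q4, Q5, Q6, Q7, Q8, Q9}); total cost 11 + 3 = 14.
The greedy pick S7, S5, S8, S3 costs 18; no covering selection beats 14.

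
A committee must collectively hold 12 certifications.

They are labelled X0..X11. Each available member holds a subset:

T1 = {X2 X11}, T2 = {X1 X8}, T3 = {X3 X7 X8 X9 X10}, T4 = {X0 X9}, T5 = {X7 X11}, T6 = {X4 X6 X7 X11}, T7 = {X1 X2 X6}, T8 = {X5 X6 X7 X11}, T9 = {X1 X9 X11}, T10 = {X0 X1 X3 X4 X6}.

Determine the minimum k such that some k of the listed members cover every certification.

4

Take {T3, T7, T8, T10}. Their union is {X0, X1, X2, X3, X4, X5, X6, X7, X8, X9, X10, X11}, which is all 12 certifications.
No 3 of the 10 members cover everything (all 120 combinations miss at least one certification), so 4 is optimal.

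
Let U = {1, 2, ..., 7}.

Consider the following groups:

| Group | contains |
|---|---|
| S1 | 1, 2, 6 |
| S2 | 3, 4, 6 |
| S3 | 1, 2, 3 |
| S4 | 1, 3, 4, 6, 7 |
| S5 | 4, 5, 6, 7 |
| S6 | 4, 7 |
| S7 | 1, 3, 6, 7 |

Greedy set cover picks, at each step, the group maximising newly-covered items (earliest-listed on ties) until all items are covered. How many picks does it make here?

Greedy: pick S4 (covers 5 new) → pick S1 (covers 1 new) → pick S5 (covers 1 new). Total picks: 3.
(The true minimum cover uses only 2 groups, so greedy is not optimal here.)

3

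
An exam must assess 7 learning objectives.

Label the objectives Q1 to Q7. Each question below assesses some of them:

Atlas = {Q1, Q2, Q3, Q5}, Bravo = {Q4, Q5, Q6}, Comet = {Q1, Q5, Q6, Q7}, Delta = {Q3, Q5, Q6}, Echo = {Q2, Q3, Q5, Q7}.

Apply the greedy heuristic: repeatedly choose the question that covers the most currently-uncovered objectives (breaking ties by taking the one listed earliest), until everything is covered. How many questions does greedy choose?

Greedy: pick Atlas (covers 4 new) → pick Bravo (covers 2 new) → pick Comet (covers 1 new). Total picks: 3.

3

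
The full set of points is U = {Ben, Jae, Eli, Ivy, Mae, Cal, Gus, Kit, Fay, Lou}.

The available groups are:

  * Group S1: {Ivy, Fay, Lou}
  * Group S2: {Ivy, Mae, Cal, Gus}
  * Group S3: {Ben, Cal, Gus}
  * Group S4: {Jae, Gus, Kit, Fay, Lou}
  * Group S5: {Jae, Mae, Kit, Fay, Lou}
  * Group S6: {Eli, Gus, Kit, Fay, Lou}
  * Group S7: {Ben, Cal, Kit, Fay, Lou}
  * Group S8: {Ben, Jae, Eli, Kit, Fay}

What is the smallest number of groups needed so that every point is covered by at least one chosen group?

3

S2, S4, and S8 cover everything between them: the union {Ben, Jae, Eli, Ivy, Mae, Cal, Gus, Kit, Fay, Lou} is all of U.
No 2 of the 8 groups cover everything (all 28 combinations miss at least one point), so 3 is optimal.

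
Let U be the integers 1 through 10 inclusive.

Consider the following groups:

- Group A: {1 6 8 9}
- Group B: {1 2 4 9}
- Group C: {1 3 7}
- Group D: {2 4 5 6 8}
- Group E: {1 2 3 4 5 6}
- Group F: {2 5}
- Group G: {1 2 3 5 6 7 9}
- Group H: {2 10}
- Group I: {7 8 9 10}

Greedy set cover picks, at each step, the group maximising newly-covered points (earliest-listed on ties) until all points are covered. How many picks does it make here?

Greedy: pick G (covers 7 new) → pick D (covers 2 new) → pick H (covers 1 new). Total picks: 3.
(The true minimum cover uses only 2 groups, so greedy is not optimal here.)

3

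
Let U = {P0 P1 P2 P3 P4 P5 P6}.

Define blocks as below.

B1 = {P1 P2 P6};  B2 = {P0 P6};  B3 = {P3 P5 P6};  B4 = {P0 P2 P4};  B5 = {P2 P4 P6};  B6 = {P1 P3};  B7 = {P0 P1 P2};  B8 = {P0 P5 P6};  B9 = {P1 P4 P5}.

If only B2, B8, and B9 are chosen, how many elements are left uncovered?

Union of B2, B8, B9 = {P0, P1, P4, P5, P6}.
Not covered: P2, P3 — 2 elements.

2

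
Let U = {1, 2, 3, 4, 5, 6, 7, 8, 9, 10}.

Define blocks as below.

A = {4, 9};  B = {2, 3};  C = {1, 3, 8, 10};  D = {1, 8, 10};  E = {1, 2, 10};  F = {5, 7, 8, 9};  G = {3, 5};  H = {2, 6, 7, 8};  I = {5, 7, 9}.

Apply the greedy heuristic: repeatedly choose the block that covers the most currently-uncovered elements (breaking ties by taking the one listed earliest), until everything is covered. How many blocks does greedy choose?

4

Greedy: pick C (covers 4 new) → pick F (covers 3 new) → pick H (covers 2 new) → pick A (covers 1 new). Total picks: 4.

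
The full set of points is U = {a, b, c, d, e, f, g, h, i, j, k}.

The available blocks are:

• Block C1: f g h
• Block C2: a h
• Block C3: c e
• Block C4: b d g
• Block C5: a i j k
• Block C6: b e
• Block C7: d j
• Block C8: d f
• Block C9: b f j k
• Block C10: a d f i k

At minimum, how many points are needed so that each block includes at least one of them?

The 4 points {d, e, h, k} hit every block.
No choice of 3 points meets every block, so 4 is the minimum.

4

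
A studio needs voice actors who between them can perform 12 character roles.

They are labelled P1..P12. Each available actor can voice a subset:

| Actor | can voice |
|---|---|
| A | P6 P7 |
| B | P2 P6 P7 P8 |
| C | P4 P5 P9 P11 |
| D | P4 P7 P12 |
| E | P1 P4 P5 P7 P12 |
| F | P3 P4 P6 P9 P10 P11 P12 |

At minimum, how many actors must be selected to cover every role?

Take {B, E, F}. Their union is {P1, P2, P3, P4, P5, P6, P7, P8, P9, P10, P11, P12}, which is all 12 roles.
Only E contains P1, so E is forced; the remaining 7 roles need at least 2 more actors (each remaining actor adds at most 5) — so at least 3 actors are needed, and 3 is optimal.

3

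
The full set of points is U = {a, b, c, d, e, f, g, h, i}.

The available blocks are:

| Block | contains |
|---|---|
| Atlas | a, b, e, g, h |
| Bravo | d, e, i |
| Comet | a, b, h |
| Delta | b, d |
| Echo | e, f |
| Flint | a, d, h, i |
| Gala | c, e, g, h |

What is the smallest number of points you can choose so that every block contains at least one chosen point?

T = {d, e, h} meets every block (each contains at least one member of T), and |T| = 3.
No choice of 2 points meets every block, so 3 is the minimum.

3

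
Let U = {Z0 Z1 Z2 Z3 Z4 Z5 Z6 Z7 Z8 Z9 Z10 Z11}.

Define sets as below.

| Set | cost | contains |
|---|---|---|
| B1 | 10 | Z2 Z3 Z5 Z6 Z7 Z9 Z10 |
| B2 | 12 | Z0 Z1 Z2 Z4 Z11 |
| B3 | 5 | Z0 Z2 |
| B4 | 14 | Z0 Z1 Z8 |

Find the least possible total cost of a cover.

B1, B2, B4 together cover every item (B1 ∪ B2 ∪ B4 = {Z0, Z1, Z2, Z3, Z4, Z5, Z6, Z7, Z8, Z9, Z10, Z11}); total cost 10 + 12 + 14 = 36.
No covering selection has total cost below 36.

36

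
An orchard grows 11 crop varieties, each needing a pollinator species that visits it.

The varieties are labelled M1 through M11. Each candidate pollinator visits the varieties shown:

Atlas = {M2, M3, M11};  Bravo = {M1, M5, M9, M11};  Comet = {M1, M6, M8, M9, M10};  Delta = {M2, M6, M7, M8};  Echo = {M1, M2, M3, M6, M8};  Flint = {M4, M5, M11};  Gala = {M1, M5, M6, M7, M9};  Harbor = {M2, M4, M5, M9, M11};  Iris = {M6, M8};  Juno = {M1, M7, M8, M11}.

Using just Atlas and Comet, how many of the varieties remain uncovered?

Union of Atlas, Comet = {M1, M2, M3, M6, M8, M9, M10, M11}.
Not covered: M4, M5, M7 — 3 varieties.

3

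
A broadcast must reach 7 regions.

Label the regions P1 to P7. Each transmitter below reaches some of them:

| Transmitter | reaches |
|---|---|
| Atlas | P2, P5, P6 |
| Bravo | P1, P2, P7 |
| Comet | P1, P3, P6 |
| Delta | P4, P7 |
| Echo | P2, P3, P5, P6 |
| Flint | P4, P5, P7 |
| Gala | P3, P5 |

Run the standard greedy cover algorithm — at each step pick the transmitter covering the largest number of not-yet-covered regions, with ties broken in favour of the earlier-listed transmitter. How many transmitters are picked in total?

Greedy: pick Echo (covers 4 new) → pick Bravo (covers 2 new) → pick Delta (covers 1 new). Total picks: 3.

3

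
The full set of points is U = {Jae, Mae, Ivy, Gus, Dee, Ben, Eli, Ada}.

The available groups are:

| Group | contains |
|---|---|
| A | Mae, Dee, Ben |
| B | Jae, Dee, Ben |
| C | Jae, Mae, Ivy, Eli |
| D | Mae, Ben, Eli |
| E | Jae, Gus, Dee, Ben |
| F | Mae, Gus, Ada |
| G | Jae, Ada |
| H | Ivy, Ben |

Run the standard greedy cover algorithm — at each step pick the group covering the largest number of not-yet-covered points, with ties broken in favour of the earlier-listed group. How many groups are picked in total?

3

Greedy: pick C (covers 4 new) → pick E (covers 3 new) → pick F (covers 1 new). Total picks: 3.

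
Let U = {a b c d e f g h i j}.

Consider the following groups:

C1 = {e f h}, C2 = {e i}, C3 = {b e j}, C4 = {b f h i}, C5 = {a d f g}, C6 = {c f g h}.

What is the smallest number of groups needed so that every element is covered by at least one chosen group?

4

Take {C3, C4, C5, C6}. Their union is {a, b, c, d, e, f, g, h, i, j}, which is all 10 elements.
No 3 of the 6 groups cover everything (all 20 combinations miss at least one element), so 4 is optimal.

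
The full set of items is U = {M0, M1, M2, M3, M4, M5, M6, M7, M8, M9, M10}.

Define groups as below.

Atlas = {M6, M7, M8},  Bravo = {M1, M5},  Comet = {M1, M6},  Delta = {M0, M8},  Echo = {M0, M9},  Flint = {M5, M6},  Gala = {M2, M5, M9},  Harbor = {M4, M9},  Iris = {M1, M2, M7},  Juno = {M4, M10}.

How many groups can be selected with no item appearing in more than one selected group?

Comet, Delta, Gala, Juno are pairwise disjoint (Comet={M1,M6}; Delta={M0,M8}; Gala={M2,M5,M9}; Juno={M4,M10}).
Every remaining group overlaps one of these, and no 5 of the listed groups are pairwise disjoint, so 4 is the maximum.

4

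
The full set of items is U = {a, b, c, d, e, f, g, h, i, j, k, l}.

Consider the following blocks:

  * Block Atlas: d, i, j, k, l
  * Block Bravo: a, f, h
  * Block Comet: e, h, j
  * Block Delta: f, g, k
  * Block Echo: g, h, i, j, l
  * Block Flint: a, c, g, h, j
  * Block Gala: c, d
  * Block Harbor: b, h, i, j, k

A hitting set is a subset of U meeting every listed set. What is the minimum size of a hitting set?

3

T = {d, g, h} meets every block (each contains at least one member of T), and |T| = 3.
The blocks Comet, Delta, Gala are pairwise disjoint, so any hitting set needs a separate item for each — at least 3. Hence 3 is optimal.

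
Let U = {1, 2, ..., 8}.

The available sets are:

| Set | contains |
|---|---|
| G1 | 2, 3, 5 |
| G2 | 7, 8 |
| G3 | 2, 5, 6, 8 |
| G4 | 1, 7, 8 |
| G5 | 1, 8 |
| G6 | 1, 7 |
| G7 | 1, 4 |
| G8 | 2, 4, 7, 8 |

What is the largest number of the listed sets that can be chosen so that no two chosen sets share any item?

3

G1, G2, G7 are pairwise disjoint (G1={2,3,5}; G2={7,8}; G7={1,4}).
Every remaining set overlaps one of these, and no 4 of the listed sets are pairwise disjoint, so 3 is the maximum.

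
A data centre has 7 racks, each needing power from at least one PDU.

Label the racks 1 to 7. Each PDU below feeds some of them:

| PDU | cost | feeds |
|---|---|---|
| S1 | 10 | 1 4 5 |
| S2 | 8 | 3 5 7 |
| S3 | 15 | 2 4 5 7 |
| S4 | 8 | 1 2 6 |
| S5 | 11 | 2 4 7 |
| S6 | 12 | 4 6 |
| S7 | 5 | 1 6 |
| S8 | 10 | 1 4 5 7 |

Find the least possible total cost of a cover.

S2, S5, S7 together cover every rack (S2 ∪ S5 ∪ S7 = {1, 2, 3, 4, 5, 6, 7}); total cost 8 + 11 + 5 = 24.
No covering selection has total cost below 24.

24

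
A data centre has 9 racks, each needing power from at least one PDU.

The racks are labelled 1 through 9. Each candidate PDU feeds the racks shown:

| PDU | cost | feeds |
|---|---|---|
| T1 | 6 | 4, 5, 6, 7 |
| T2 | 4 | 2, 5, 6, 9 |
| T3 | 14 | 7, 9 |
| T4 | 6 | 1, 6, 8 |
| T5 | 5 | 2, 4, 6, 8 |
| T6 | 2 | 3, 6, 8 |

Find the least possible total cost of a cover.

18

T1, T2, T4, T6 together cover every rack (T1 ∪ T2 ∪ T4 ∪ T6 = {1, 2, 3, 4, 5, 6, 7, 8, 9}); total cost 6 + 4 + 6 + 2 = 18.
No covering selection has total cost below 18.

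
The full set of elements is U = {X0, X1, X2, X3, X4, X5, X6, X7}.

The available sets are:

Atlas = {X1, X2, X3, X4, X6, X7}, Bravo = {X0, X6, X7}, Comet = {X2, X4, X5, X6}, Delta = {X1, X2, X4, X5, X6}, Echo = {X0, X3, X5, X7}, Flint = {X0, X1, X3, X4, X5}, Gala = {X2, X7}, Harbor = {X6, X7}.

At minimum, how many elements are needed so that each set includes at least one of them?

Take H = {X5, X7}. Each listed set contains at least one of these, so H is a hitting set of size 2.
The sets Flint, Gala are pairwise disjoint, so any hitting set needs a separate element for each — at least 2. Hence 2 is optimal.

2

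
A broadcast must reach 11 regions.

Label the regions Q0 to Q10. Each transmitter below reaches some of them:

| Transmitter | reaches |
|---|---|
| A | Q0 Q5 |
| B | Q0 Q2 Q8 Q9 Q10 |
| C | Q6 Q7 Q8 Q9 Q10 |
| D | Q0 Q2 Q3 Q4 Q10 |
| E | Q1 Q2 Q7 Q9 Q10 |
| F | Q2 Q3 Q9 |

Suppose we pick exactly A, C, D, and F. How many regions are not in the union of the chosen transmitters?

1

Union of A, C, D, F = {Q0, Q2, Q3, Q4, Q5, Q6, Q7, Q8, Q9, Q10}.
Not covered: Q1 — 1 region.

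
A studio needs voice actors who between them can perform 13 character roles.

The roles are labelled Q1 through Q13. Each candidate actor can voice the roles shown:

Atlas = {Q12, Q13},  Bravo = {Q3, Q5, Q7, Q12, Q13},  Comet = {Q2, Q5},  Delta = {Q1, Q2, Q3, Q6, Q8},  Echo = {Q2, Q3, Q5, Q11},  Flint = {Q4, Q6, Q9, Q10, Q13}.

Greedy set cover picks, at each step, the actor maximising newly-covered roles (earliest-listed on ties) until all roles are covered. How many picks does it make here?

Greedy: pick Bravo (covers 5 new) → pick Delta (covers 4 new) → pick Flint (covers 3 new) → pick Echo (covers 1 new). Total picks: 4.

4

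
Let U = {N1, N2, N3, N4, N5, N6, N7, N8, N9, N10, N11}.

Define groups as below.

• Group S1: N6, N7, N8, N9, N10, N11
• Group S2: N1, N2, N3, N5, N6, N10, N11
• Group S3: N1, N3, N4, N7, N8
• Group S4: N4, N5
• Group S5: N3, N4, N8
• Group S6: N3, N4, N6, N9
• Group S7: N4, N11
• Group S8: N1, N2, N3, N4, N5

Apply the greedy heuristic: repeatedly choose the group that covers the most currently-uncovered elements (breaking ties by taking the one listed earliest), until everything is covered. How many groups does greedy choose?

Greedy: pick S2 (covers 7 new) → pick S1 (covers 3 new) → pick S3 (covers 1 new). Total picks: 3.
(The true minimum cover uses only 2 groups, so greedy is not optimal here.)

3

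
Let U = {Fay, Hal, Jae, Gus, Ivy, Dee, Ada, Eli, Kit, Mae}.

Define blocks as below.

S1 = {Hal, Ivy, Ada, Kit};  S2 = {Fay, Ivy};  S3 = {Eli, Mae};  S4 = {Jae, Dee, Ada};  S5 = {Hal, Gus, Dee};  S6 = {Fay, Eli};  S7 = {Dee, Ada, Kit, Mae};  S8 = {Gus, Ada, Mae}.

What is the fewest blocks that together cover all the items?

S1 and S4 and S6 and S8 together: S1 ∪ S4 ∪ S6 ∪ S8 = {Fay, Hal, Jae, Gus, Ivy, Dee, Ada, Eli, Kit, Mae} — every item is covered.
Only S4 contains Jae, so S4 is forced; the remaining 7 items need at least 3 more blocks (each remaining block adds at most 3) — so at least 4 blocks are needed, and 4 is optimal.

4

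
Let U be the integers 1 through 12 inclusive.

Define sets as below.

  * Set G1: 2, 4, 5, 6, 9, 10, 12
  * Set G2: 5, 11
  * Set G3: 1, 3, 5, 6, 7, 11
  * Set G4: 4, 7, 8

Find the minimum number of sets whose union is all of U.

3

G1 and G3 and G4 together: G1 ∪ G3 ∪ G4 = {1, 2, 3, 4, 5, 6, 7, 8, 9, 10, 11, 12} — every item is covered.
Only G3 contains 1, so G3 is forced; the remaining 6 items need at least 2 more sets (each remaining set adds at most 5) — so at least 3 sets are needed, and 3 is optimal.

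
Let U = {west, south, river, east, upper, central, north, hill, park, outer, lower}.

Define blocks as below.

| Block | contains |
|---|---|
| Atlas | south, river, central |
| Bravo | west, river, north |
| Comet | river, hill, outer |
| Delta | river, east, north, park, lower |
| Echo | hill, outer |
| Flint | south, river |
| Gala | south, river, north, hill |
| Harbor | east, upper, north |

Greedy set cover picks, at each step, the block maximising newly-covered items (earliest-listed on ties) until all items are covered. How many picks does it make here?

5

Greedy: pick Delta (covers 5 new) → pick Atlas (covers 2 new) → pick Comet (covers 2 new) → pick Bravo (covers 1 new) → pick Harbor (covers 1 new). Total picks: 5.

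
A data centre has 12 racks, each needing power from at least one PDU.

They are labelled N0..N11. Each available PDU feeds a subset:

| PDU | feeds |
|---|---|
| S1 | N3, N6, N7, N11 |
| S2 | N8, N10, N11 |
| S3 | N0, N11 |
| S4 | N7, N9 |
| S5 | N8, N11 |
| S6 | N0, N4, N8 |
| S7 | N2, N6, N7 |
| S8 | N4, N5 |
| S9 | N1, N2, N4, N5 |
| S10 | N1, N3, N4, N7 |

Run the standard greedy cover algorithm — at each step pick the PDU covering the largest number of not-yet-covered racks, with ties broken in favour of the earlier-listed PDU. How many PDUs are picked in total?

Greedy: pick S1 (covers 4 new) → pick S9 (covers 4 new) → pick S2 (covers 2 new) → pick S3 (covers 1 new) → pick S4 (covers 1 new). Total picks: 5.

5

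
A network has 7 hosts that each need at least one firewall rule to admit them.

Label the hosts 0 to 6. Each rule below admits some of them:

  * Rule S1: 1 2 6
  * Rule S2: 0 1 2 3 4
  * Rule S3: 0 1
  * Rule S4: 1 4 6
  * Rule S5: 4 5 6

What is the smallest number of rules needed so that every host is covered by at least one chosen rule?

2

S2 and S5 together: S2 ∪ S5 = {0, 1, 2, 3, 4, 5, 6} — every host is covered.
No single rule has all 7 hosts (the largest, S2, has 5), so 2 is optimal.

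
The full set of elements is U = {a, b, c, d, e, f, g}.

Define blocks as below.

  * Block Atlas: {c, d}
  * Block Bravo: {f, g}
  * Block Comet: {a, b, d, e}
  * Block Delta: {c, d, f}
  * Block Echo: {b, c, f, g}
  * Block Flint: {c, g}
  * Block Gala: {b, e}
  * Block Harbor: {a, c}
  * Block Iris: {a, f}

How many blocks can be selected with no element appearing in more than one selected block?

Atlas, Bravo, Gala are pairwise disjoint (Atlas={c,d}; Bravo={f,g}; Gala={b,e}).
Every remaining block overlaps one of these, and no 4 of the listed blocks are pairwise disjoint, so 3 is the maximum.

3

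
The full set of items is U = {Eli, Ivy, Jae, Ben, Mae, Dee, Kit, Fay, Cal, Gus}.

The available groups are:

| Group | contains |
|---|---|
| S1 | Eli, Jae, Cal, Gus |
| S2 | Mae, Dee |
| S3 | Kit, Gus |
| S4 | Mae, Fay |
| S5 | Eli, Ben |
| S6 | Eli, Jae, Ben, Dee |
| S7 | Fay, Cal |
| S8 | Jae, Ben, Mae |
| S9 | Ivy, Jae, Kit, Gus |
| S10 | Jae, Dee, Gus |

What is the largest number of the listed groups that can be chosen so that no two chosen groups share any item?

4

S2, S3, S5, S7 are pairwise disjoint (S2={Mae,Dee}; S3={Kit,Gus}; S5={Eli,Ben}; S7={Fay,Cal}).
Every remaining group overlaps one of these, and no 5 of the listed groups are pairwise disjoint, so 4 is the maximum.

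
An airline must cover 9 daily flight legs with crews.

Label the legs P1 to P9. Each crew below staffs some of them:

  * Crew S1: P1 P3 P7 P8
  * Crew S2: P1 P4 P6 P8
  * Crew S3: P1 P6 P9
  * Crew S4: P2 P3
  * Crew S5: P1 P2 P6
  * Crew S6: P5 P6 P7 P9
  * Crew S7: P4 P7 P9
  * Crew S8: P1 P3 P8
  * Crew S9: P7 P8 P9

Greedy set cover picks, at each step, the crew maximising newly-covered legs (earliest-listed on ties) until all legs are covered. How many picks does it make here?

Greedy: pick S1 (covers 4 new) → pick S6 (covers 3 new) → pick S2 (covers 1 new) → pick S4 (covers 1 new). Total picks: 4.
(The true minimum cover uses only 3 crews, so greedy is not optimal here.)

4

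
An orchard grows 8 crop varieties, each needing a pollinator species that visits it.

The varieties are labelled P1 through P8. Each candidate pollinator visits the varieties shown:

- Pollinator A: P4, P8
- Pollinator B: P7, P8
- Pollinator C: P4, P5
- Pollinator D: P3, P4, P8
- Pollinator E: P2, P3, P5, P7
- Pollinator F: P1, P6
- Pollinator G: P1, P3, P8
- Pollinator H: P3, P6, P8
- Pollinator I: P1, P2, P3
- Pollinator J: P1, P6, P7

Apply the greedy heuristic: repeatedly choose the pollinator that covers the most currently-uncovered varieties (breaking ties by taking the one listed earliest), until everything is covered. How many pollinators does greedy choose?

3

Greedy: pick E (covers 4 new) → pick A (covers 2 new) → pick F (covers 2 new). Total picks: 3.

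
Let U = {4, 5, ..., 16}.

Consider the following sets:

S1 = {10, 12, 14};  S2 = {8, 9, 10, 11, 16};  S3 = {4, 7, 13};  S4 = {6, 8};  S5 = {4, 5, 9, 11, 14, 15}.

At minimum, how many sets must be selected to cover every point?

S1 and S2 and S3 and S4 and S5 together: S1 ∪ S2 ∪ S3 ∪ S4 ∪ S5 = {4, 5, 6, 7, 8, 9, 10, 11, 12, 13, 14, 15, 16} — every point is covered.
No 4 of the 5 sets cover everything (all 5 combinations miss at least one point), so 5 is optimal.

5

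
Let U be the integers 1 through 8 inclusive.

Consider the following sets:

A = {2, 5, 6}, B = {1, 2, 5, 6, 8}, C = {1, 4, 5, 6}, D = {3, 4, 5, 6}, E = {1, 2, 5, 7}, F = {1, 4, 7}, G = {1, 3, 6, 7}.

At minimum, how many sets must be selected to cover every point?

3

Take {B, F, G}. Their union is {1, 2, 3, 4, 5, 6, 7, 8}, which is all 8 points.
Only B contains 8, so B is forced; the remaining 3 points need at least 2 more sets (each remaining set adds at most 2) — so at least 3 sets are needed, and 3 is optimal.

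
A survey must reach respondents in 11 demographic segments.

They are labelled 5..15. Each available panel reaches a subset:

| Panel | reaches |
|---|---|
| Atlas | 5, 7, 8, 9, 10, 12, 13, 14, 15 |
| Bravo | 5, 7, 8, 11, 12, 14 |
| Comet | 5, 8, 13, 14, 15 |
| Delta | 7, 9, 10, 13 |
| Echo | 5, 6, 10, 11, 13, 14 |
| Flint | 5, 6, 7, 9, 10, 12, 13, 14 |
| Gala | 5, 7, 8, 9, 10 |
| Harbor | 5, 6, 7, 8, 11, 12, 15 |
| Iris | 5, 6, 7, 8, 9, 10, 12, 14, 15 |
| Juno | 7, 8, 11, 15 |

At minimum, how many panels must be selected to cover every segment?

2

Take {Echo, Iris}. Their union is {5, 6, 7, 8, 9, 10, 11, 12, 13, 14, 15}, which is all 11 segments.
No single panel has all 11 segments (the largest, Atlas, has 9), so 2 is optimal.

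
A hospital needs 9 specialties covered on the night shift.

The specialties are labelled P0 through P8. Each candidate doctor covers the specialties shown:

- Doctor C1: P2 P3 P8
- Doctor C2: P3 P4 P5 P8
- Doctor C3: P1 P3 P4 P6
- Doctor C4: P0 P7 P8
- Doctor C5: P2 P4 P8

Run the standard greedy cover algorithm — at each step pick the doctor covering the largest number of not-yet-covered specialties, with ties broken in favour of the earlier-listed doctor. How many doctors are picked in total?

Greedy: pick C2 (covers 4 new) → pick C3 (covers 2 new) → pick C4 (covers 2 new) → pick C1 (covers 1 new). Total picks: 4.

4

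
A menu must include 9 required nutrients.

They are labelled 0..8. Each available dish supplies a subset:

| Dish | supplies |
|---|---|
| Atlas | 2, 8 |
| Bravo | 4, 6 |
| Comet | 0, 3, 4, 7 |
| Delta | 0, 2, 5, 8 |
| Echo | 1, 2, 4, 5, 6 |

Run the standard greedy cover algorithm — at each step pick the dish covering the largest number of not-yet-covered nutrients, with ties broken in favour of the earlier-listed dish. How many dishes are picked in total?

Greedy: pick Echo (covers 5 new) → pick Comet (covers 3 new) → pick Atlas (covers 1 new). Total picks: 3.

3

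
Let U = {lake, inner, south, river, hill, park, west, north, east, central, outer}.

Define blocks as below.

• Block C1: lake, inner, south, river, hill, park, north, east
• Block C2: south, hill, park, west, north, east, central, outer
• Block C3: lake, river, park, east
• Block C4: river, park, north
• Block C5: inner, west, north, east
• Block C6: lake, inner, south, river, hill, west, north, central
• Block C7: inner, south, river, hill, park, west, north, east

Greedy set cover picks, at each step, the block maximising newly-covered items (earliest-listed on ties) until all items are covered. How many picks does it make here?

2

Greedy: pick C1 (covers 8 new) → pick C2 (covers 3 new). Total picks: 2.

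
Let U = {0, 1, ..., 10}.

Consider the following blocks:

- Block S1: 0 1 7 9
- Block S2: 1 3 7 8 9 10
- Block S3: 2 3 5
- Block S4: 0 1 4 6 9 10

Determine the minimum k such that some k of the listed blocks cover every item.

3

S2, S3, and S4 cover everything between them: the union {0, 1, 2, 3, 4, 5, 6, 7, 8, 9, 10} is all of U.
Only S3 contains 2, so S3 is forced; the remaining 8 items need at least 2 more blocks (each remaining block adds at most 6) — so at least 3 blocks are needed, and 3 is optimal.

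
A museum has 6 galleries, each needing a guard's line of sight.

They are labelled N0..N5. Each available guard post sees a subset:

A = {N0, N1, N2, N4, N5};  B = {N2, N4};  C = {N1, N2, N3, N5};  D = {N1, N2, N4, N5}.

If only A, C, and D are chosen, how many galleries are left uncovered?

0

Union of A, C, D = {N0, N1, N2, N3, N4, N5} — that's every gallery, so 0 are uncovered.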